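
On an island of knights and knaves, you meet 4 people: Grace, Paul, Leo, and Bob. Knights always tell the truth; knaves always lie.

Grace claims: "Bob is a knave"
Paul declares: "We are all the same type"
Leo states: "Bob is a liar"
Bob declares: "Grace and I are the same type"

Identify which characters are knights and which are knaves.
Grace is a knight.
Paul is a knave.
Leo is a knight.
Bob is a knave.

Verification:
- Grace (knight) says "Bob is a knave" - this is TRUE because Bob is a knave.
- Paul (knave) says "We are all the same type" - this is FALSE (a lie) because Grace and Leo are knights and Paul and Bob are knaves.
- Leo (knight) says "Bob is a liar" - this is TRUE because Bob is a knave.
- Bob (knave) says "Grace and I are the same type" - this is FALSE (a lie) because Bob is a knave and Grace is a knight.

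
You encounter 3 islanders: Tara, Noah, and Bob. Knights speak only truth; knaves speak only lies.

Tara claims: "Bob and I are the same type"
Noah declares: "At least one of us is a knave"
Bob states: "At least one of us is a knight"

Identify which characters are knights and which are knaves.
Tara is a knave.
Noah is a knight.
Bob is a knight.

Verification:
- Tara (knave) says "Bob and I are the same type" - this is FALSE (a lie) because Tara is a knave and Bob is a knight.
- Noah (knight) says "At least one of us is a knave" - this is TRUE because Tara is a knave.
- Bob (knight) says "At least one of us is a knight" - this is TRUE because Noah and Bob are knights.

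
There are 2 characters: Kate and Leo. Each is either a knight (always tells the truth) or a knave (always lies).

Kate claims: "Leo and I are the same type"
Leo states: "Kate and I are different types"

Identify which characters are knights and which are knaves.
Kate is a knave.
Leo is a knight.

Verification:
- Kate (knave) says "Leo and I are the same type" - this is FALSE (a lie) because Kate is a knave and Leo is a knight.
- Leo (knight) says "Kate and I are different types" - this is TRUE because Leo is a knight and Kate is a knave.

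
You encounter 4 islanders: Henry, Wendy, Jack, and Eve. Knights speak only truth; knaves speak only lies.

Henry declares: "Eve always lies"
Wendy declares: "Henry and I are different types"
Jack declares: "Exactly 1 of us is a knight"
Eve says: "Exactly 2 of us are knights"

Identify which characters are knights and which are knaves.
Henry is a knave.
Wendy is a knight.
Jack is a knave.
Eve is a knight.

Verification:
- Henry (knave) says "Eve always lies" - this is FALSE (a lie) because Eve is a knight.
- Wendy (knight) says "Henry and I are different types" - this is TRUE because Wendy is a knight and Henry is a knave.
- Jack (knave) says "Exactly 1 of us is a knight" - this is FALSE (a lie) because there are 2 knights.
- Eve (knight) says "Exactly 2 of us are knights" - this is TRUE because there are 2 knights.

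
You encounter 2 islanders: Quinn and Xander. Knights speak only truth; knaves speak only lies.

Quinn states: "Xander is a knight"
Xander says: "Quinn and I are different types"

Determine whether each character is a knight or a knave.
Quinn is a knave.
Xander is a knave.

Verification:
- Quinn (knave) says "Xander is a knight" - this is FALSE (a lie) because Xander is a knave.
- Xander (knave) says "Quinn and I are different types" - this is FALSE (a lie) because Xander is a knave and Quinn is a knave.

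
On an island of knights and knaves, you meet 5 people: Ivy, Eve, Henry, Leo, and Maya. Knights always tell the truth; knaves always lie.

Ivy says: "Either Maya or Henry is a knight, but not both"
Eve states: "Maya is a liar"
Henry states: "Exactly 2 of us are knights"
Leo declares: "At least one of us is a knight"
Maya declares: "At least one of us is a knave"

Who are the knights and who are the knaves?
Ivy is a knight.
Eve is a knave.
Henry is a knave.
Leo is a knight.
Maya is a knight.

Verification:
- Ivy (knight) says "Either Maya or Henry is a knight, but not both" - this is TRUE because Maya is a knight and Henry is a knave.
- Eve (knave) says "Maya is a liar" - this is FALSE (a lie) because Maya is a knight.
- Henry (knave) says "Exactly 2 of us are knights" - this is FALSE (a lie) because there are 3 knights.
- Leo (knight) says "At least one of us is a knight" - this is TRUE because Ivy, Leo, and Maya are knights.
- Maya (knight) says "At least one of us is a knave" - this is TRUE because Eve and Henry are knaves.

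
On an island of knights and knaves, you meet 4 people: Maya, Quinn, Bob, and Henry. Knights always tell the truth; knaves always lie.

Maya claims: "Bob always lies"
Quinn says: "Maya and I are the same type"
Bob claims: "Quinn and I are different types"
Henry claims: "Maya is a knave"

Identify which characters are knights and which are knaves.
Maya is a knight.
Quinn is a knave.
Bob is a knave.
Henry is a knave.

Verification:
- Maya (knight) says "Bob always lies" - this is TRUE because Bob is a knave.
- Quinn (knave) says "Maya and I are the same type" - this is FALSE (a lie) because Quinn is a knave and Maya is a knight.
- Bob (knave) says "Quinn and I are different types" - this is FALSE (a lie) because Bob is a knave and Quinn is a knave.
- Henry (knave) says "Maya is a knave" - this is FALSE (a lie) because Maya is a knight.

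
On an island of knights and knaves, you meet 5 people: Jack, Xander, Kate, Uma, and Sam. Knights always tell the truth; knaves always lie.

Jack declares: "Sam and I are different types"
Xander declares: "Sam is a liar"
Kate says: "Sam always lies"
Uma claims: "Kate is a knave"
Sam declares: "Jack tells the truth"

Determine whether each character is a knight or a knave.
Jack is a knave.
Xander is a knight.
Kate is a knight.
Uma is a knave.
Sam is a knave.

Verification:
- Jack (knave) says "Sam and I are different types" - this is FALSE (a lie) because Jack is a knave and Sam is a knave.
- Xander (knight) says "Sam is a liar" - this is TRUE because Sam is a knave.
- Kate (knight) says "Sam always lies" - this is TRUE because Sam is a knave.
- Uma (knave) says "Kate is a knave" - this is FALSE (a lie) because Kate is a knight.
- Sam (knave) says "Jack tells the truth" - this is FALSE (a lie) because Jack is a knave.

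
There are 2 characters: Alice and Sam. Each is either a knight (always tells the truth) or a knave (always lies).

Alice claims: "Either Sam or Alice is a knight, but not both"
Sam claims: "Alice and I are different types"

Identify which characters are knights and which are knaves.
Alice is a knave.
Sam is a knave.

Verification:
- Alice (knave) says "Either Sam or Alice is a knight, but not both" - this is FALSE (a lie) because Sam is a knave and Alice is a knave.
- Sam (knave) says "Alice and I are different types" - this is FALSE (a lie) because Sam is a knave and Alice is a knave.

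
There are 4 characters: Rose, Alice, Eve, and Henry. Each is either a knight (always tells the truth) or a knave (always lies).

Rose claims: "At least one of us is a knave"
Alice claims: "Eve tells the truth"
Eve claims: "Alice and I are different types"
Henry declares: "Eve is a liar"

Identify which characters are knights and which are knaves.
Rose is a knight.
Alice is a knave.
Eve is a knave.
Henry is a knight.

Verification:
- Rose (knight) says "At least one of us is a knave" - this is TRUE because Alice and Eve are knaves.
- Alice (knave) says "Eve tells the truth" - this is FALSE (a lie) because Eve is a knave.
- Eve (knave) says "Alice and I are different types" - this is FALSE (a lie) because Eve is a knave and Alice is a knave.
- Henry (knight) says "Eve is a liar" - this is TRUE because Eve is a knave.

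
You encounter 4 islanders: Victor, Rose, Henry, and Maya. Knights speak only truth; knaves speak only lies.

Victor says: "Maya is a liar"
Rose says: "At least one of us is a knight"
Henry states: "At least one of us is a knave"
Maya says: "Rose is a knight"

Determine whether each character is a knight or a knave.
Victor is a knave.
Rose is a knight.
Henry is a knight.
Maya is a knight.

Verification:
- Victor (knave) says "Maya is a liar" - this is FALSE (a lie) because Maya is a knight.
- Rose (knight) says "At least one of us is a knight" - this is TRUE because Rose, Henry, and Maya are knights.
- Henry (knight) says "At least one of us is a knave" - this is TRUE because Victor is a knave.
- Maya (knight) says "Rose is a knight" - this is TRUE because Rose is a knight.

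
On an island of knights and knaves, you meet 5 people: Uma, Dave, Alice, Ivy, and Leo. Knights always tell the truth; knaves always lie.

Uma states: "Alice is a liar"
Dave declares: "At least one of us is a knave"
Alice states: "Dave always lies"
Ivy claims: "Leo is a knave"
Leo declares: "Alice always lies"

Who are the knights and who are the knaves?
Uma is a knight.
Dave is a knight.
Alice is a knave.
Ivy is a knave.
Leo is a knight.

Verification:
- Uma (knight) says "Alice is a liar" - this is TRUE because Alice is a knave.
- Dave (knight) says "At least one of us is a knave" - this is TRUE because Alice and Ivy are knaves.
- Alice (knave) says "Dave always lies" - this is FALSE (a lie) because Dave is a knight.
- Ivy (knave) says "Leo is a knave" - this is FALSE (a lie) because Leo is a knight.
- Leo (knight) says "Alice always lies" - this is TRUE because Alice is a knave.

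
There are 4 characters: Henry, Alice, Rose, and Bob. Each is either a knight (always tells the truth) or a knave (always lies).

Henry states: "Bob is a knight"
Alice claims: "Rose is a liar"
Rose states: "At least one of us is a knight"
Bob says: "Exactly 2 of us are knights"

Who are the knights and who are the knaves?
Henry is a knave.
Alice is a knave.
Rose is a knight.
Bob is a knave.

Verification:
- Henry (knave) says "Bob is a knight" - this is FALSE (a lie) because Bob is a knave.
- Alice (knave) says "Rose is a liar" - this is FALSE (a lie) because Rose is a knight.
- Rose (knight) says "At least one of us is a knight" - this is TRUE because Rose is a knight.
- Bob (knave) says "Exactly 2 of us are knights" - this is FALSE (a lie) because there are 1 knights.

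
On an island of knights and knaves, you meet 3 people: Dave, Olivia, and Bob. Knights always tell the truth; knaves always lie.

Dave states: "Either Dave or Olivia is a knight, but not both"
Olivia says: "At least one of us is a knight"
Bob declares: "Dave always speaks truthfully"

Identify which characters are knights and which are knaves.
Dave is a knave.
Olivia is a knave.
Bob is a knave.

Verification:
- Dave (knave) says "Either Dave or Olivia is a knight, but not both" - this is FALSE (a lie) because Dave is a knave and Olivia is a knave.
- Olivia (knave) says "At least one of us is a knight" - this is FALSE (a lie) because no one is a knight.
- Bob (knave) says "Dave always speaks truthfully" - this is FALSE (a lie) because Dave is a knave.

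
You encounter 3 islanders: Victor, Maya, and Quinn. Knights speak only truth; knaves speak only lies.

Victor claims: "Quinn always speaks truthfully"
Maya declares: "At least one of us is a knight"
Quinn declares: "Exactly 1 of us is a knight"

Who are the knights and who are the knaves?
Victor is a knave.
Maya is a knave.
Quinn is a knave.

Verification:
- Victor (knave) says "Quinn always speaks truthfully" - this is FALSE (a lie) because Quinn is a knave.
- Maya (knave) says "At least one of us is a knight" - this is FALSE (a lie) because no one is a knight.
- Quinn (knave) says "Exactly 1 of us is a knight" - this is FALSE (a lie) because there are 0 knights.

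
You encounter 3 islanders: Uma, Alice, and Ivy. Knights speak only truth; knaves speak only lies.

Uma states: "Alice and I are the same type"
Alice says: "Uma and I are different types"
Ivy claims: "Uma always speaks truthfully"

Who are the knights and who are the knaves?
Uma is a knave.
Alice is a knight.
Ivy is a knave.

Verification:
- Uma (knave) says "Alice and I are the same type" - this is FALSE (a lie) because Uma is a knave and Alice is a knight.
- Alice (knight) says "Uma and I are different types" - this is TRUE because Alice is a knight and Uma is a knave.
- Ivy (knave) says "Uma always speaks truthfully" - this is FALSE (a lie) because Uma is a knave.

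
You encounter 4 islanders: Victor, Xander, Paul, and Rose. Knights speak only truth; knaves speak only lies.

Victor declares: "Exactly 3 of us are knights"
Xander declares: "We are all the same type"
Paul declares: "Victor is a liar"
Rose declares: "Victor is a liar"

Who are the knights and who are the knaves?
Victor is a knave.
Xander is a knave.
Paul is a knight.
Rose is a knight.

Verification:
- Victor (knave) says "Exactly 3 of us are knights" - this is FALSE (a lie) because there are 2 knights.
- Xander (knave) says "We are all the same type" - this is FALSE (a lie) because Paul and Rose are knights and Victor and Xander are knaves.
- Paul (knight) says "Victor is a liar" - this is TRUE because Victor is a knave.
- Rose (knight) says "Victor is a liar" - this is TRUE because Victor is a knave.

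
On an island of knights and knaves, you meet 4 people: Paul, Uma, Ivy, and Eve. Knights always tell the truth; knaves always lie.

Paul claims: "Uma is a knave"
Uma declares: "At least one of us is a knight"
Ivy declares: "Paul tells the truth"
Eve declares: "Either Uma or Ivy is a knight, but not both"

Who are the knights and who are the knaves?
Paul is a knave.
Uma is a knight.
Ivy is a knave.
Eve is a knight.

Verification:
- Paul (knave) says "Uma is a knave" - this is FALSE (a lie) because Uma is a knight.
- Uma (knight) says "At least one of us is a knight" - this is TRUE because Uma and Eve are knights.
- Ivy (knave) says "Paul tells the truth" - this is FALSE (a lie) because Paul is a knave.
- Eve (knight) says "Either Uma or Ivy is a knight, but not both" - this is TRUE because Uma is a knight and Ivy is a knave.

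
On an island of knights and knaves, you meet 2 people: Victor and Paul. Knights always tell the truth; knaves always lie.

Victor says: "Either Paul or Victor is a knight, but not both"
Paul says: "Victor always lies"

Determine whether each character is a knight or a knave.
Victor is a knight.
Paul is a knave.

Verification:
- Victor (knight) says "Either Paul or Victor is a knight, but not both" - this is TRUE because Paul is a knave and Victor is a knight.
- Paul (knave) says "Victor always lies" - this is FALSE (a lie) because Victor is a knight.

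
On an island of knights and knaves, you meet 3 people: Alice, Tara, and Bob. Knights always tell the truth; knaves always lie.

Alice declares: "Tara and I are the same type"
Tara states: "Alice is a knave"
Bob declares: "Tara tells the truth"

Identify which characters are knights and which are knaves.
Alice is a knave.
Tara is a knight.
Bob is a knight.

Verification:
- Alice (knave) says "Tara and I are the same type" - this is FALSE (a lie) because Alice is a knave and Tara is a knight.
- Tara (knight) says "Alice is a knave" - this is TRUE because Alice is a knave.
- Bob (knight) says "Tara tells the truth" - this is TRUE because Tara is a knight.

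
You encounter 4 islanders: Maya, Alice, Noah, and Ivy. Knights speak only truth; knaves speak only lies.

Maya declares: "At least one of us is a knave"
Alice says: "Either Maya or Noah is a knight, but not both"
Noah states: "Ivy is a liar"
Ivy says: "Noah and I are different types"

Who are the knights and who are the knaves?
Maya is a knight.
Alice is a knight.
Noah is a knave.
Ivy is a knight.

Verification:
- Maya (knight) says "At least one of us is a knave" - this is TRUE because Noah is a knave.
- Alice (knight) says "Either Maya or Noah is a knight, but not both" - this is TRUE because Maya is a knight and Noah is a knave.
- Noah (knave) says "Ivy is a liar" - this is FALSE (a lie) because Ivy is a knight.
- Ivy (knight) says "Noah and I are different types" - this is TRUE because Ivy is a knight and Noah is a knave.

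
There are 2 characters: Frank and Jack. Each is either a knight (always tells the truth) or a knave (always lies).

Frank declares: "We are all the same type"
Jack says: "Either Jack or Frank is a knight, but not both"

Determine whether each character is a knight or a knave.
Frank is a knave.
Jack is a knight.

Verification:
- Frank (knave) says "We are all the same type" - this is FALSE (a lie) because Jack is a knight and Frank is a knave.
- Jack (knight) says "Either Jack or Frank is a knight, but not both" - this is TRUE because Jack is a knight and Frank is a knave.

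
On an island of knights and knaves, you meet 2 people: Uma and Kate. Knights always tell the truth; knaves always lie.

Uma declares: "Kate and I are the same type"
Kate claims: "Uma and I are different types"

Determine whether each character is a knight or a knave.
Uma is a knave.
Kate is a knight.

Verification:
- Uma (knave) says "Kate and I are the same type" - this is FALSE (a lie) because Uma is a knave and Kate is a knight.
- Kate (knight) says "Uma and I are different types" - this is TRUE because Kate is a knight and Uma is a knave.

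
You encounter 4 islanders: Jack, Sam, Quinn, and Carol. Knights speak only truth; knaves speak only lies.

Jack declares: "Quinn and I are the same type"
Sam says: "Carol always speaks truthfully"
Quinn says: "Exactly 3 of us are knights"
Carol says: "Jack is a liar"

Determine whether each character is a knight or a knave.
Jack is a knave.
Sam is a knight.
Quinn is a knight.
Carol is a knight.

Verification:
- Jack (knave) says "Quinn and I are the same type" - this is FALSE (a lie) because Jack is a knave and Quinn is a knight.
- Sam (knight) says "Carol always speaks truthfully" - this is TRUE because Carol is a knight.
- Quinn (knight) says "Exactly 3 of us are knights" - this is TRUE because there are 3 knights.
- Carol (knight) says "Jack is a liar" - this is TRUE because Jack is a knave.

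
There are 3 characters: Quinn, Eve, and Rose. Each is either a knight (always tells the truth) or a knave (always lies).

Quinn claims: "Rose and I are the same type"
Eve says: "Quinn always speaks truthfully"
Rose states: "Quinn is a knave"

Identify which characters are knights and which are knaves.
Quinn is a knave.
Eve is a knave.
Rose is a knight.

Verification:
- Quinn (knave) says "Rose and I are the same type" - this is FALSE (a lie) because Quinn is a knave and Rose is a knight.
- Eve (knave) says "Quinn always speaks truthfully" - this is FALSE (a lie) because Quinn is a knave.
- Rose (knight) says "Quinn is a knave" - this is TRUE because Quinn is a knave.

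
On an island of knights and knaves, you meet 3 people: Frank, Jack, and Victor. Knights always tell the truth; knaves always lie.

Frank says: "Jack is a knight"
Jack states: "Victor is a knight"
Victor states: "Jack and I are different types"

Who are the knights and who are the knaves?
Frank is a knave.
Jack is a knave.
Victor is a knave.

Verification:
- Frank (knave) says "Jack is a knight" - this is FALSE (a lie) because Jack is a knave.
- Jack (knave) says "Victor is a knight" - this is FALSE (a lie) because Victor is a knave.
- Victor (knave) says "Jack and I are different types" - this is FALSE (a lie) because Victor is a knave and Jack is a knave.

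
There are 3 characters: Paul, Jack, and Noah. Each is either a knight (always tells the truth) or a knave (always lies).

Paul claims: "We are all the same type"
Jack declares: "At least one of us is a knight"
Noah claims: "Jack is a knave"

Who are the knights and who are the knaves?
Paul is a knave.
Jack is a knight.
Noah is a knave.

Verification:
- Paul (knave) says "We are all the same type" - this is FALSE (a lie) because Jack is a knight and Paul and Noah are knaves.
- Jack (knight) says "At least one of us is a knight" - this is TRUE because Jack is a knight.
- Noah (knave) says "Jack is a knave" - this is FALSE (a lie) because Jack is a knight.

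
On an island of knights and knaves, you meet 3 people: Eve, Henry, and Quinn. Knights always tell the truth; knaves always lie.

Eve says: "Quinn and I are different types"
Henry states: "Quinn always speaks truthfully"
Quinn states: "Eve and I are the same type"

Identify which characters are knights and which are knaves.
Eve is a knight.
Henry is a knave.
Quinn is a knave.

Verification:
- Eve (knight) says "Quinn and I are different types" - this is TRUE because Eve is a knight and Quinn is a knave.
- Henry (knave) says "Quinn always speaks truthfully" - this is FALSE (a lie) because Quinn is a knave.
- Quinn (knave) says "Eve and I are the same type" - this is FALSE (a lie) because Quinn is a knave and Eve is a knight.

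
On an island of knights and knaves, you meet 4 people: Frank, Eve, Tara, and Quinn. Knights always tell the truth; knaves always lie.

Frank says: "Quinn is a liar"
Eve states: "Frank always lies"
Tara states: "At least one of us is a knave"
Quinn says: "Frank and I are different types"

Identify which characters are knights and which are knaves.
Frank is a knave.
Eve is a knight.
Tara is a knight.
Quinn is a knight.

Verification:
- Frank (knave) says "Quinn is a liar" - this is FALSE (a lie) because Quinn is a knight.
- Eve (knight) says "Frank always lies" - this is TRUE because Frank is a knave.
- Tara (knight) says "At least one of us is a knave" - this is TRUE because Frank is a knave.
- Quinn (knight) says "Frank and I are different types" - this is TRUE because Quinn is a knight and Frank is a knave.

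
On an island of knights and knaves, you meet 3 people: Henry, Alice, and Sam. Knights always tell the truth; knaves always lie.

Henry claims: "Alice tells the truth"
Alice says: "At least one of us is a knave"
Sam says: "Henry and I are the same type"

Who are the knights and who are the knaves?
Henry is a knight.
Alice is a knight.
Sam is a knave.

Verification:
- Henry (knight) says "Alice tells the truth" - this is TRUE because Alice is a knight.
- Alice (knight) says "At least one of us is a knave" - this is TRUE because Sam is a knave.
- Sam (knave) says "Henry and I are the same type" - this is FALSE (a lie) because Sam is a knave and Henry is a knight.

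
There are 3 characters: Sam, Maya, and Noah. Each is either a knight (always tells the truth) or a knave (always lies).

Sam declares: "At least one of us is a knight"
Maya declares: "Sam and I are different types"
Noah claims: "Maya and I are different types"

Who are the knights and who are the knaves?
Sam is a knave.
Maya is a knave.
Noah is a knave.

Verification:
- Sam (knave) says "At least one of us is a knight" - this is FALSE (a lie) because no one is a knight.
- Maya (knave) says "Sam and I are different types" - this is FALSE (a lie) because Maya is a knave and Sam is a knave.
- Noah (knave) says "Maya and I are different types" - this is FALSE (a lie) because Noah is a knave and Maya is a knave.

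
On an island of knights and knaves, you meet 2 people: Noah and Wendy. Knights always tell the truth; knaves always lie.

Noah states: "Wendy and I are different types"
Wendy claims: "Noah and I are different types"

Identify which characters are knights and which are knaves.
Noah is a knave.
Wendy is a knave.

Verification:
- Noah (knave) says "Wendy and I are different types" - this is FALSE (a lie) because Noah is a knave and Wendy is a knave.
- Wendy (knave) says "Noah and I are different types" - this is FALSE (a lie) because Wendy is a knave and Noah is a knave.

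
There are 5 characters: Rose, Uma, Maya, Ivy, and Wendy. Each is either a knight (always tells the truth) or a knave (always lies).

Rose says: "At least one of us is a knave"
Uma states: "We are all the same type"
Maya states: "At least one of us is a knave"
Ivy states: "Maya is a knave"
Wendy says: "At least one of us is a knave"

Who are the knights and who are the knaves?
Rose is a knight.
Uma is a knave.
Maya is a knight.
Ivy is a knave.
Wendy is a knight.

Verification:
- Rose (knight) says "At least one of us is a knave" - this is TRUE because Uma and Ivy are knaves.
- Uma (knave) says "We are all the same type" - this is FALSE (a lie) because Rose, Maya, and Wendy are knights and Uma and Ivy are knaves.
- Maya (knight) says "At least one of us is a knave" - this is TRUE because Uma and Ivy are knaves.
- Ivy (knave) says "Maya is a knave" - this is FALSE (a lie) because Maya is a knight.
- Wendy (knight) says "At least one of us is a knave" - this is TRUE because Uma and Ivy are knaves.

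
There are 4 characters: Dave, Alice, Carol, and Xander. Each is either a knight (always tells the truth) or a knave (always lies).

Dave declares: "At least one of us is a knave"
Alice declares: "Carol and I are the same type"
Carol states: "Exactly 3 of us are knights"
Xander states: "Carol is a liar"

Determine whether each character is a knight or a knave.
Dave is a knight.
Alice is a knight.
Carol is a knight.
Xander is a knave.

Verification:
- Dave (knight) says "At least one of us is a knave" - this is TRUE because Xander is a knave.
- Alice (knight) says "Carol and I are the same type" - this is TRUE because Alice is a knight and Carol is a knight.
- Carol (knight) says "Exactly 3 of us are knights" - this is TRUE because there are 3 knights.
- Xander (knave) says "Carol is a liar" - this is FALSE (a lie) because Carol is a knight.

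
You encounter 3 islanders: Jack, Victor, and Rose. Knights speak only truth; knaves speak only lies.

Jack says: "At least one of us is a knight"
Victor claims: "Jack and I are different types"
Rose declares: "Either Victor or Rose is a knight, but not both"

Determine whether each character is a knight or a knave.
Jack is a knave.
Victor is a knave.
Rose is a knave.

Verification:
- Jack (knave) says "At least one of us is a knight" - this is FALSE (a lie) because no one is a knight.
- Victor (knave) says "Jack and I are different types" - this is FALSE (a lie) because Victor is a knave and Jack is a knave.
- Rose (knave) says "Either Victor or Rose is a knight, but not both" - this is FALSE (a lie) because Victor is a knave and Rose is a knave.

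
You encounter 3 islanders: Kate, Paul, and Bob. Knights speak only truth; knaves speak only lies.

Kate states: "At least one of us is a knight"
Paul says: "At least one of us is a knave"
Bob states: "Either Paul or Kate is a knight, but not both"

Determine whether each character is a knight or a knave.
Kate is a knight.
Paul is a knight.
Bob is a knave.

Verification:
- Kate (knight) says "At least one of us is a knight" - this is TRUE because Kate and Paul are knights.
- Paul (knight) says "At least one of us is a knave" - this is TRUE because Bob is a knave.
- Bob (knave) says "Either Paul or Kate is a knight, but not both" - this is FALSE (a lie) because Paul is a knight and Kate is a knight.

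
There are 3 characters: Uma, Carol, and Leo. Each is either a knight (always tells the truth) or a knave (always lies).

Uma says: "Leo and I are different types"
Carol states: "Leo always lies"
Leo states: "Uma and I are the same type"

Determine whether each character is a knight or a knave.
Uma is a knight.
Carol is a knight.
Leo is a knave.

Verification:
- Uma (knight) says "Leo and I are different types" - this is TRUE because Uma is a knight and Leo is a knave.
- Carol (knight) says "Leo always lies" - this is TRUE because Leo is a knave.
- Leo (knave) says "Uma and I are the same type" - this is FALSE (a lie) because Leo is a knave and Uma is a knight.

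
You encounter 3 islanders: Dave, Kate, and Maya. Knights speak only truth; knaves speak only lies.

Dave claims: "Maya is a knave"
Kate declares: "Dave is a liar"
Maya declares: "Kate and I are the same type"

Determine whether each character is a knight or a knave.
Dave is a knave.
Kate is a knight.
Maya is a knight.

Verification:
- Dave (knave) says "Maya is a knave" - this is FALSE (a lie) because Maya is a knight.
- Kate (knight) says "Dave is a liar" - this is TRUE because Dave is a knave.
- Maya (knight) says "Kate and I are the same type" - this is TRUE because Maya is a knight and Kate is a knight.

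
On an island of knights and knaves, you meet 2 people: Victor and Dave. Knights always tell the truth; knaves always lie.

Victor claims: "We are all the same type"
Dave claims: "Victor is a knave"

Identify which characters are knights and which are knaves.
Victor is a knave.
Dave is a knight.

Verification:
- Victor (knave) says "We are all the same type" - this is FALSE (a lie) because Dave is a knight and Victor is a knave.
- Dave (knight) says "Victor is a knave" - this is TRUE because Victor is a knave.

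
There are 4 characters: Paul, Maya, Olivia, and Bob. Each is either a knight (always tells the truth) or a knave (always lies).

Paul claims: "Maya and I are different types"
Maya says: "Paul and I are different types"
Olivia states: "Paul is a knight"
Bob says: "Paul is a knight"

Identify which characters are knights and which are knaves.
Paul is a knave.
Maya is a knave.
Olivia is a knave.
Bob is a knave.

Verification:
- Paul (knave) says "Maya and I are different types" - this is FALSE (a lie) because Paul is a knave and Maya is a knave.
- Maya (knave) says "Paul and I are different types" - this is FALSE (a lie) because Maya is a knave and Paul is a knave.
- Olivia (knave) says "Paul is a knight" - this is FALSE (a lie) because Paul is a knave.
- Bob (knave) says "Paul is a knight" - this is FALSE (a lie) because Paul is a knave.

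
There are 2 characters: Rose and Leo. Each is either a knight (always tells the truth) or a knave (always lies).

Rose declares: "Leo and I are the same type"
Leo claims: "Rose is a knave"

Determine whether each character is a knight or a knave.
Rose is a knave.
Leo is a knight.

Verification:
- Rose (knave) says "Leo and I are the same type" - this is FALSE (a lie) because Rose is a knave and Leo is a knight.
- Leo (knight) says "Rose is a knave" - this is TRUE because Rose is a knave.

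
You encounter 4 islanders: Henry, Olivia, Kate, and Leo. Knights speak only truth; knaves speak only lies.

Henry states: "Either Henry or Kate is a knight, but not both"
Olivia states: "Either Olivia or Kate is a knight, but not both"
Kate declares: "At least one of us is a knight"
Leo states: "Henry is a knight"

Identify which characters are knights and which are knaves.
Henry is a knave.
Olivia is a knave.
Kate is a knave.
Leo is a knave.

Verification:
- Henry (knave) says "Either Henry or Kate is a knight, but not both" - this is FALSE (a lie) because Henry is a knave and Kate is a knave.
- Olivia (knave) says "Either Olivia or Kate is a knight, but not both" - this is FALSE (a lie) because Olivia is a knave and Kate is a knave.
- Kate (knave) says "At least one of us is a knight" - this is FALSE (a lie) because no one is a knight.
- Leo (knave) says "Henry is a knight" - this is FALSE (a lie) because Henry is a knave.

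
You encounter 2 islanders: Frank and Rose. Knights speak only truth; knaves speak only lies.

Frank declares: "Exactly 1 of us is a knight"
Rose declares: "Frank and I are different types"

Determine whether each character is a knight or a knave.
Frank is a knave.
Rose is a knave.

Verification:
- Frank (knave) says "Exactly 1 of us is a knight" - this is FALSE (a lie) because there are 0 knights.
- Rose (knave) says "Frank and I are different types" - this is FALSE (a lie) because Rose is a knave and Frank is a knave.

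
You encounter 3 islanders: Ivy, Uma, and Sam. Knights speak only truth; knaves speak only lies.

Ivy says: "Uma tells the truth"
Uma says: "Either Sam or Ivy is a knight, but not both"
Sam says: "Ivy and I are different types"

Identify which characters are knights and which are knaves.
Ivy is a knave.
Uma is a knave.
Sam is a knave.

Verification:
- Ivy (knave) says "Uma tells the truth" - this is FALSE (a lie) because Uma is a knave.
- Uma (knave) says "Either Sam or Ivy is a knight, but not both" - this is FALSE (a lie) because Sam is a knave and Ivy is a knave.
- Sam (knave) says "Ivy and I are different types" - this is FALSE (a lie) because Sam is a knave and Ivy is a knave.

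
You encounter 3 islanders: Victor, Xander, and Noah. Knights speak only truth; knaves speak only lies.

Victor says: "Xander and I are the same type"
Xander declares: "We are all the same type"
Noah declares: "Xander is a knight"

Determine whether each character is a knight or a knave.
Victor is a knight.
Xander is a knight.
Noah is a knight.

Verification:
- Victor (knight) says "Xander and I are the same type" - this is TRUE because Victor is a knight and Xander is a knight.
- Xander (knight) says "We are all the same type" - this is TRUE because Victor, Xander, and Noah are knights.
- Noah (knight) says "Xander is a knight" - this is TRUE because Xander is a knight.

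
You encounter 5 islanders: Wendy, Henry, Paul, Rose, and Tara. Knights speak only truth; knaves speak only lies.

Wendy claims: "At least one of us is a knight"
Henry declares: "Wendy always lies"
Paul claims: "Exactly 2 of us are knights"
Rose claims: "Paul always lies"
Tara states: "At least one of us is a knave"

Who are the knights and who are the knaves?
Wendy is a knight.
Henry is a knave.
Paul is a knave.
Rose is a knight.
Tara is a knight.

Verification:
- Wendy (knight) says "At least one of us is a knight" - this is TRUE because Wendy, Rose, and Tara are knights.
- Henry (knave) says "Wendy always lies" - this is FALSE (a lie) because Wendy is a knight.
- Paul (knave) says "Exactly 2 of us are knights" - this is FALSE (a lie) because there are 3 knights.
- Rose (knight) says "Paul always lies" - this is TRUE because Paul is a knave.
- Tara (knight) says "At least one of us is a knave" - this is TRUE because Henry and Paul are knaves.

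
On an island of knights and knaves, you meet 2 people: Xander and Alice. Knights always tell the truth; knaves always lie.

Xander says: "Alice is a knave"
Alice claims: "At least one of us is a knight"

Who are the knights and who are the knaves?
Xander is a knave.
Alice is a knight.

Verification:
- Xander (knave) says "Alice is a knave" - this is FALSE (a lie) because Alice is a knight.
- Alice (knight) says "At least one of us is a knight" - this is TRUE because Alice is a knight.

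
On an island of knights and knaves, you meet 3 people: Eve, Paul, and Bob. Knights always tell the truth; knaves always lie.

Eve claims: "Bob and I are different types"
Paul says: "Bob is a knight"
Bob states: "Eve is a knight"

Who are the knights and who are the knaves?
Eve is a knave.
Paul is a knave.
Bob is a knave.

Verification:
- Eve (knave) says "Bob and I are different types" - this is FALSE (a lie) because Eve is a knave and Bob is a knave.
- Paul (knave) says "Bob is a knight" - this is FALSE (a lie) because Bob is a knave.
- Bob (knave) says "Eve is a knight" - this is FALSE (a lie) because Eve is a knave.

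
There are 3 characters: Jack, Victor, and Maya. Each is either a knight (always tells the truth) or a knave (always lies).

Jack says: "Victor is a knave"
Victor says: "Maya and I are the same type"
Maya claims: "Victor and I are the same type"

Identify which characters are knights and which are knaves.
Jack is a knave.
Victor is a knight.
Maya is a knight.

Verification:
- Jack (knave) says "Victor is a knave" - this is FALSE (a lie) because Victor is a knight.
- Victor (knight) says "Maya and I are the same type" - this is TRUE because Victor is a knight and Maya is a knight.
- Maya (knight) says "Victor and I are the same type" - this is TRUE because Maya is a knight and Victor is a knight.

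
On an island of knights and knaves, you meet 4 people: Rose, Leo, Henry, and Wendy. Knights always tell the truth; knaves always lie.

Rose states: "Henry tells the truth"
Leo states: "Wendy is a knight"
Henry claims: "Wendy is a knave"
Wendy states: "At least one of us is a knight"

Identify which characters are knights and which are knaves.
Rose is a knave.
Leo is a knight.
Henry is a knave.
Wendy is a knight.

Verification:
- Rose (knave) says "Henry tells the truth" - this is FALSE (a lie) because Henry is a knave.
- Leo (knight) says "Wendy is a knight" - this is TRUE because Wendy is a knight.
- Henry (knave) says "Wendy is a knave" - this is FALSE (a lie) because Wendy is a knight.
- Wendy (knight) says "At least one of us is a knight" - this is TRUE because Leo and Wendy are knights.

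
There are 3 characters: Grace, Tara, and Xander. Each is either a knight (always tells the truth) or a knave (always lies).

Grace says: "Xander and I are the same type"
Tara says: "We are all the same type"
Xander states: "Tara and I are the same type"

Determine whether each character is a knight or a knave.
Grace is a knight.
Tara is a knight.
Xander is a knight.

Verification:
- Grace (knight) says "Xander and I are the same type" - this is TRUE because Grace is a knight and Xander is a knight.
- Tara (knight) says "We are all the same type" - this is TRUE because Grace, Tara, and Xander are knights.
- Xander (knight) says "Tara and I are the same type" - this is TRUE because Xander is a knight and Tara is a knight.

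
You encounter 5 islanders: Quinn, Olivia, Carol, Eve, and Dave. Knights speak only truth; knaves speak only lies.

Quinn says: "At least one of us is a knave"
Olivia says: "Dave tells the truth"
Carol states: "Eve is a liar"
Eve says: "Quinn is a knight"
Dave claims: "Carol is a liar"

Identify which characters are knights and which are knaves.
Quinn is a knight.
Olivia is a knight.
Carol is a knave.
Eve is a knight.
Dave is a knight.

Verification:
- Quinn (knight) says "At least one of us is a knave" - this is TRUE because Carol is a knave.
- Olivia (knight) says "Dave tells the truth" - this is TRUE because Dave is a knight.
- Carol (knave) says "Eve is a liar" - this is FALSE (a lie) because Eve is a knight.
- Eve (knight) says "Quinn is a knight" - this is TRUE because Quinn is a knight.
- Dave (knight) says "Carol is a liar" - this is TRUE because Carol is a knave.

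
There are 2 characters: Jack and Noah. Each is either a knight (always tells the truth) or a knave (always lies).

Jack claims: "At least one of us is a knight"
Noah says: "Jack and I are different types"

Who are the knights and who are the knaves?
Jack is a knave.
Noah is a knave.

Verification:
- Jack (knave) says "At least one of us is a knight" - this is FALSE (a lie) because no one is a knight.
- Noah (knave) says "Jack and I are different types" - this is FALSE (a lie) because Noah is a knave and Jack is a knave.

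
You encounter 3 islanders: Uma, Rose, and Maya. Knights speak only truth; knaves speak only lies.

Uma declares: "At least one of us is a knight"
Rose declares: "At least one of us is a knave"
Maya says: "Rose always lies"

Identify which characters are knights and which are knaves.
Uma is a knight.
Rose is a knight.
Maya is a knave.

Verification:
- Uma (knight) says "At least one of us is a knight" - this is TRUE because Uma and Rose are knights.
- Rose (knight) says "At least one of us is a knave" - this is TRUE because Maya is a knave.
- Maya (knave) says "Rose always lies" - this is FALSE (a lie) because Rose is a knight.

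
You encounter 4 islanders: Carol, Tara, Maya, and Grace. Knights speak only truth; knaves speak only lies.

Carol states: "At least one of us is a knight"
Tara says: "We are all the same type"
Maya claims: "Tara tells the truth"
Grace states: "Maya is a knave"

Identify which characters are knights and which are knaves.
Carol is a knight.
Tara is a knave.
Maya is a knave.
Grace is a knight.

Verification:
- Carol (knight) says "At least one of us is a knight" - this is TRUE because Carol and Grace are knights.
- Tara (knave) says "We are all the same type" - this is FALSE (a lie) because Carol and Grace are knights and Tara and Maya are knaves.
- Maya (knave) says "Tara tells the truth" - this is FALSE (a lie) because Tara is a knave.
- Grace (knight) says "Maya is a knave" - this is TRUE because Maya is a knave.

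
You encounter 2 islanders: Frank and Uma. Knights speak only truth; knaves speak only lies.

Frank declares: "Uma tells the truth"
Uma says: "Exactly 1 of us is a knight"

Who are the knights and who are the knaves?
Frank is a knave.
Uma is a knave.

Verification:
- Frank (knave) says "Uma tells the truth" - this is FALSE (a lie) because Uma is a knave.
- Uma (knave) says "Exactly 1 of us is a knight" - this is FALSE (a lie) because there are 0 knights.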